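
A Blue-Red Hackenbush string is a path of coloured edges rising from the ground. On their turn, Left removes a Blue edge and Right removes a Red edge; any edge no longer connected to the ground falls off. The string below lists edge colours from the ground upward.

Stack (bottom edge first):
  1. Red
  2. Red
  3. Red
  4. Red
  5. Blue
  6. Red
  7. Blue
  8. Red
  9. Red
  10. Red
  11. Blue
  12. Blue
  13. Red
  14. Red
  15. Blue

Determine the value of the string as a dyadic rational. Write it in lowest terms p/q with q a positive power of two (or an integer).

-7629/2048

Prefix values for Red Red Red Red Blue Red Blue Red Red Red Blue Blue Red Red Blue via {L|R} + simplicity:
R: Left { — }, Right { 0 } -> simplest -1
RR: Left { — }, Right { -1,0 } -> simplest -2
RRR: Left { — }, Right { -2,-1,0 } -> simplest -3
RRRR: Left { — }, Right { -3,-2,-1,0 } -> simplest -4
RRRRB: Left { -4 }, Right { -3,-2,-1,0 } -> simplest -7/2
RRRRBR: Left { -4 }, Right { -7/2,-3,-2,-1,0 } -> simplest -15/4
RRRRBRB: Left { -4,-15/4 }, Right { -7/2,-3,-2,-1,0 } -> simplest -29/8
RRRRBRBR: Left { -4,-15/4 }, Right { -29/8,-7/2,-3,-2,-1,0 } -> simplest -59/16
RRRRBRBRR: Left { -4,-15/4 }, Right { -59/16,-29/8,-7/2,-3,-2,-1,0 } -> simplest -119/32
RRRRBRBRRR: Left { -4,-15/4 }, Right { -119/32,-59/16,-29/8,-7/2,-3,-2,-1,0 } -> simplest -239/64
RRRRBRBRRRB: Left { -4,-15/4,-239/64 }, Right { -119/32,-59/16,-29/8,-7/2,-3,-2,-1,0 } -> simplest -477/128
RRRRBRBRRRBB: Left { -4,-15/4,-239/64,-477/128 }, Right { -119/32,-59/16,-29/8,-7/2,-3,-2,-1,0 } -> simplest -953/256
RRRRBRBRRRBBR: Left { -4,-15/4,-239/64,-477/128 }, Right { -953/256,-119/32,-59/16,-29/8,-7/2,-3,-2,-1,0 } -> simplest -1907/512
RRRRBRBRRRBBRR: Left { -4,-15/4,-239/64,-477/128 }, Right { -1907/512,-953/256,-119/32,-59/16,-29/8,-7/2,-3,-2,-1,0 } -> simplest -3815/1024
RRRRBRBRRRBBRRB: Left { -4,-15/4,-239/64,-477/128,-3815/1024 }, Right { -1907/512,-953/256,-119/32,-59/16,-29/8,-7/2,-3,-2,-1,0 } -> simplest -7629/2048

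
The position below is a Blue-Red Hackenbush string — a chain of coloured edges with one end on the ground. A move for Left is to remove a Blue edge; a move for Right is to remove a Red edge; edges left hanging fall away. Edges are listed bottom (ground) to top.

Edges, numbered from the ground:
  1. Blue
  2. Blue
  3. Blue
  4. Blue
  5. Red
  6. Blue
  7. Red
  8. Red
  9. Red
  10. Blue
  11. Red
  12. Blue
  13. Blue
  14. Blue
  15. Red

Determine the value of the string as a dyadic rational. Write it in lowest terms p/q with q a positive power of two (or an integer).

7261/2048

Prefix values for Blue Blue Blue Blue Red Blue Red Red Red Blue Red Blue Blue Blue Red via {L|R} + simplicity:
1 of 15 · B · max L 0 · min R +∞ = 1
2 of 15 · BB · max L 1 · min R +∞ = 2
3 of 15 · BBB · max L 2 · min R +∞ = 3
4 of 15 · BBBB · max L 3 · min R +∞ = 4
5 of 15 · BBBBR · max L 3 · min R 4 = 7/2
6 of 15 · BBBBRB · max L 7/2 · min R 4 = 15/4
7 of 15 · BBBBRBR · max L 7/2 · min R 15/4 = 29/8
8 of 15 · BBBBRBRR · max L 7/2 · min R 29/8 = 57/16
9 of 15 · BBBBRBRRR · max L 7/2 · min R 57/16 = 113/32
10 of 15 · BBBBRBRRRB · max L 113/32 · min R 57/16 = 227/64
11 of 15 · BBBBRBRRRBR · max L 113/32 · min R 227/64 = 453/128
12 of 15 · BBBBRBRRRBRB · max L 453/128 · min R 227/64 = 907/256
13 of 15 · BBBBRBRRRBRBB · max L 907/256 · min R 227/64 = 1815/512
14 of 15 · BBBBRBRRRBRBBB · max L 1815/512 · min R 227/64 = 3631/1024
15 of 15 · BBBBRBRRRBRBBBR · max L 1815/512 · min R 3631/1024 = 7261/2048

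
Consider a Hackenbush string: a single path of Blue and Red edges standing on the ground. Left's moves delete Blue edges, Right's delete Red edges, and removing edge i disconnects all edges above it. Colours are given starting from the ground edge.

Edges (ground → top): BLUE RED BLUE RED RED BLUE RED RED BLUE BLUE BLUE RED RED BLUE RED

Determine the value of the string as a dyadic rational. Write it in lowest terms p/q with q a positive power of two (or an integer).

9445/16384

G_1 [B]  L=[0]  R=[none]  → 1
G_2 [BR]  L=[0]  R=[1]  → 1/2
G_3 [BRB]  L=[0,1/2]  R=[1]  → 3/4
G_4 [BRBR]  L=[0,1/2]  R=[3/4,1]  → 5/8
G_5 [BRBRR]  L=[0,1/2]  R=[5/8,3/4,1]  → 9/16
G_6 [BRBRRB]  L=[0,1/2,9/16]  R=[5/8,3/4,1]  → 19/32
G_7 [BRBRRBR]  L=[0,1/2,9/16]  R=[19/32,5/8,3/4,1]  → 37/64
G_8 [BRBRRBRR]  L=[0,1/2,9/16]  R=[37/64,19/32,5/8,3/4,1]  → 73/128
G_9 [BRBRRBRRB]  L=[0,1/2,9/16,73/128]  R=[37/64,19/32,5/8,3/4,1]  → 147/256
G_10 [BRBRRBRRBB]  L=[0,1/2,9/16,73/128,147/256]  R=[37/64,19/32,5/8,3/4,1]  → 295/512
G_11 [BRBRRBRRBBB]  L=[0,1/2,9/16,73/128,147/256,295/512]  R=[37/64,19/32,5/8,3/4,1]  → 591/1024
G_12 [BRBRRBRRBBBR]  L=[0,1/2,9/16,73/128,147/256,295/512]  R=[591/1024,37/64,19/32,5/8,3/4,1]  → 1181/2048
G_13 [BRBRRBRRBBBRR]  L=[0,1/2,9/16,73/128,147/256,295/512]  R=[1181/2048,591/1024,37/64,19/32,5/8,3/4,1]  → 2361/4096
G_14 [BRBRRBRRBBBRRB]  L=[0,1/2,9/16,73/128,147/256,295/512,2361/4096]  R=[1181/2048,591/1024,37/64,19/32,5/8,3/4,1]  → 4723/8192
G_15 [BRBRRBRRBBBRRBR]  L=[0,1/2,9/16,73/128,147/256,295/512,2361/4096]  R=[4723/8192,1181/2048,591/1024,37/64,19/32,5/8,3/4,1]  → 9445/16384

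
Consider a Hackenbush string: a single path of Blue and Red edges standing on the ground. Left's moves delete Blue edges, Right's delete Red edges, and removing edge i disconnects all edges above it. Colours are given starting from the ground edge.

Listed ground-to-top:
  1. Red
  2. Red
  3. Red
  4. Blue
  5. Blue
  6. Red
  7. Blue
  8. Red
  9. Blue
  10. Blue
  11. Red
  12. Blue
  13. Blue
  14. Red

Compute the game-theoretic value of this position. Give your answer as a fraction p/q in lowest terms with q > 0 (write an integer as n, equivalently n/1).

-4755/2048

Prefix values for Red Red Red Blue Blue Red Blue Red Blue Blue Red Blue Blue Red via {L|R} + simplicity:
step 1: add Red to get R; options L={ (no moves) } R={ 0 } = -1
step 2: add Red to get RR; options L={ (no moves) } R={ -1; 0 } = -2
step 3: add Red to get RRR; options L={ (no moves) } R={ -2; -1; 0 } = -3
step 4: add Blue to get RRRB; options L={ -3 } R={ -2; -1; 0 } = -5/2
step 5: add Blue to get RRRBB; options L={ -3; -5/2 } R={ -2; -1; 0 } = -9/4
step 6: add Red to get RRRBBR; options L={ -3; -5/2 } R={ -9/4; -2; -1; 0 } = -19/8
step 7: add Blue to get RRRBBRB; options L={ -3; -5/2; -19/8 } R={ -9/4; -2; -1; 0 } = -37/16
step 8: add Red to get RRRBBRBR; options L={ -3; -5/2; -19/8 } R={ -37/16; -9/4; -2; -1; 0 } = -75/32
step 9: add Blue to get RRRBBRBRB; options L={ -3; -5/2; -19/8; -75/32 } R={ -37/16; -9/4; -2; -1; 0 } = -149/64
step 10: add Blue to get RRRBBRBRBB; options L={ -3; -5/2; -19/8; -75/32; -149/64 } R={ -37/16; -9/4; -2; -1; 0 } = -297/128
step 11: add Red to get RRRBBRBRBBR; options L={ -3; -5/2; -19/8; -75/32; -149/64 } R={ -297/128; -37/16; -9/4; -2; -1; 0 } = -595/256
step 12: add Blue to get RRRBBRBRBBRB; options L={ -3; -5/2; -19/8; -75/32; -149/64; -595/256 } R={ -297/128; -37/16; -9/4; -2; -1; 0 } = -1189/512
step 13: add Blue to get RRRBBRBRBBRBB; options L={ -3; -5/2; -19/8; -75/32; -149/64; -595/256; -1189/512 } R={ -297/128; -37/16; -9/4; -2; -1; 0 } = -2377/1024
step 14: add Red to get RRRBBRBRBBRBBR; options L={ -3; -5/2; -19/8; -75/32; -149/64; -595/256; -1189/512 } R={ -2377/1024; -297/128; -37/16; -9/4; -2; -1; 0 } = -4755/2048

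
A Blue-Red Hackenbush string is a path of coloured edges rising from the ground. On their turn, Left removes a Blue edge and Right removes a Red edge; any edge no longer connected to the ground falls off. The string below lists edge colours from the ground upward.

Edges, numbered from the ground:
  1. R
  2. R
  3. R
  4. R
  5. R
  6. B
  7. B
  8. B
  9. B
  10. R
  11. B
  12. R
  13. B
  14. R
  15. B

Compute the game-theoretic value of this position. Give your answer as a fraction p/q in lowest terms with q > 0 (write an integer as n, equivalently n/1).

-4181/1024

val(R) = { none | 0 } → -1
val(RR) = { none | -1; 0 } → -2
val(RRR) = { none | -2; -1; 0 } → -3
val(RRRR) = { none | -3; -2; -1; 0 } → -4
val(RRRRR) = { none | -4; -3; -2; -1; 0 } → -5
val(RRRRRB) = { -5 | -4; -3; -2; -1; 0 } → -9/2
val(RRRRRBB) = { -5; -9/2 | -4; -3; -2; -1; 0 } → -17/4
val(RRRRRBBB) = { -5; -9/2; -17/4 | -4; -3; -2; -1; 0 } → -33/8
val(RRRRRBBBB) = { -5; -9/2; -17/4; -33/8 | -4; -3; -2; -1; 0 } → -65/16
val(RRRRRBBBBR) = { -5; -9/2; -17/4; -33/8 | -65/16; -4; -3; -2; -1; 0 } → -131/32
val(RRRRRBBBBRB) = { -5; -9/2; -17/4; -33/8; -131/32 | -65/16; -4; -3; -2; -1; 0 } → -261/64
val(RRRRRBBBBRBR) = { -5; -9/2; -17/4; -33/8; -131/32 | -261/64; -65/16; -4; -3; -2; -1; 0 } → -523/128
val(RRRRRBBBBRBRB) = { -5; -9/2; -17/4; -33/8; -131/32; -523/128 | -261/64; -65/16; -4; -3; -2; -1; 0 } → -1045/256
val(RRRRRBBBBRBRBR) = { -5; -9/2; -17/4; -33/8; -131/32; -523/128 | -1045/256; -261/64; -65/16; -4; -3; -2; -1; 0 } → -2091/512
val(RRRRRBBBBRBRBRB) = { -5; -9/2; -17/4; -33/8; -131/32; -523/128; -2091/512 | -1045/256; -261/64; -65/16; -4; -3; -2; -1; 0 } → -4181/1024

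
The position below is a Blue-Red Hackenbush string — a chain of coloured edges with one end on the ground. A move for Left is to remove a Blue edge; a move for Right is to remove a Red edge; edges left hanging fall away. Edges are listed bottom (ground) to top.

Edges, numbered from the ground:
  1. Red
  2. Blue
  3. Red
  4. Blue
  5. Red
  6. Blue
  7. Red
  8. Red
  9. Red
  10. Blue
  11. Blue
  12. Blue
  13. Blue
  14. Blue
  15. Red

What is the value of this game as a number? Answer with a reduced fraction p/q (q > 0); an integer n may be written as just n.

-11139/16384

Recurse on prefixes of the 15-edge string Red Blue Red Blue Red Blue Red Red Red Blue Blue Blue Blue Blue Red:
G_1 [R]  L=[(no moves)]  R=[0]  = -1
G_2 [RB]  L=[-1]  R=[0]  = -1/2
G_3 [RBR]  L=[-1]  R=[-1/2; 0]  = -3/4
G_4 [RBRB]  L=[-1; -3/4]  R=[-1/2; 0]  = -5/8
G_5 [RBRBR]  L=[-1; -3/4]  R=[-5/8; -1/2; 0]  = -11/16
G_6 [RBRBRB]  L=[-1; -3/4; -11/16]  R=[-5/8; -1/2; 0]  = -21/32
G_7 [RBRBRBR]  L=[-1; -3/4; -11/16]  R=[-21/32; -5/8; -1/2; 0]  = -43/64
G_8 [RBRBRBRR]  L=[-1; -3/4; -11/16]  R=[-43/64; -21/32; -5/8; -1/2; 0]  = -87/128
G_9 [RBRBRBRRR]  L=[-1; -3/4; -11/16]  R=[-87/128; -43/64; -21/32; -5/8; -1/2; 0]  = -175/256
G_10 [RBRBRBRRRB]  L=[-1; -3/4; -11/16; -175/256]  R=[-87/128; -43/64; -21/32; -5/8; -1/2; 0]  = -349/512
G_11 [RBRBRBRRRBB]  L=[-1; -3/4; -11/16; -175/256; -349/512]  R=[-87/128; -43/64; -21/32; -5/8; -1/2; 0]  = -697/1024
G_12 [RBRBRBRRRBBB]  L=[-1; -3/4; -11/16; -175/256; -349/512; -697/1024]  R=[-87/128; -43/64; -21/32; -5/8; -1/2; 0]  = -1393/2048
G_13 [RBRBRBRRRBBBB]  L=[-1; -3/4; -11/16; -175/256; -349/512; -697/1024; -1393/2048]  R=[-87/128; -43/64; -21/32; -5/8; -1/2; 0]  = -2785/4096
G_14 [RBRBRBRRRBBBBB]  L=[-1; -3/4; -11/16; -175/256; -349/512; -697/1024; -1393/2048; -2785/4096]  R=[-87/128; -43/64; -21/32; -5/8; -1/2; 0]  = -5569/8192
G_15 [RBRBRBRRRBBBBBR]  L=[-1; -3/4; -11/16; -175/256; -349/512; -697/1024; -1393/2048; -2785/4096]  R=[-5569/8192; -87/128; -43/64; -21/32; -5/8; -1/2; 0]  = -11139/16384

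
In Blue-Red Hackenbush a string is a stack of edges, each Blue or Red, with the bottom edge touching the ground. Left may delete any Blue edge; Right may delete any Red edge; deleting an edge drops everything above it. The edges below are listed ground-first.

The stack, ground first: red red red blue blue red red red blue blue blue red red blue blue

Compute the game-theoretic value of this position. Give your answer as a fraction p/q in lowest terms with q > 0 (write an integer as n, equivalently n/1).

Prefix values for red red red blue blue red red red blue blue blue red red blue blue via {L|R} + simplicity:
1 of 15 · r · max L −∞ · min R 0 so -1
2 of 15 · rr · max L −∞ · min R -1 so -2
3 of 15 · rrr · max L −∞ · min R -2 so -3
4 of 15 · rrrb · max L -3 · min R -2 so -5/2
5 of 15 · rrrbb · max L -5/2 · min R -2 so -9/4
6 of 15 · rrrbbr · max L -5/2 · min R -9/4 so -19/8
7 of 15 · rrrbbrr · max L -5/2 · min R -19/8 so -39/16
8 of 15 · rrrbbrrr · max L -5/2 · min R -39/16 so -79/32
9 of 15 · rrrbbrrrb · max L -79/32 · min R -39/16 so -157/64
10 of 15 · rrrbbrrrbb · max L -157/64 · min R -39/16 so -313/128
11 of 15 · rrrbbrrrbbb · max L -313/128 · min R -39/16 so -625/256
12 of 15 · rrrbbrrrbbbr · max L -313/128 · min R -625/256 so -1251/512
13 of 15 · rrrbbrrrbbbrr · max L -313/128 · min R -1251/512 so -2503/1024
14 of 15 · rrrbbrrrbbbrrb · max L -2503/1024 · min R -1251/512 so -5005/2048
15 of 15 · rrrbbrrrbbbrrbb · max L -5005/2048 · min R -1251/512 so -10009/4096

-10009/4096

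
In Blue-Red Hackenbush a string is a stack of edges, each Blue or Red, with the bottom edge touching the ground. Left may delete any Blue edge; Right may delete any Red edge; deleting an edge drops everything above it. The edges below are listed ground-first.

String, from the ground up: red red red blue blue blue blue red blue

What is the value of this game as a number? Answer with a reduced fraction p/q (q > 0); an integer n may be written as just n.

Recurse on prefixes of the 9-edge string red red red blue blue blue blue red blue:
step 1: add red to get r; options L={  } R={ 0 } -> -1
step 2: add red to get rr; options L={  } R={ -1 0 } -> -2
step 3: add red to get rrr; options L={  } R={ -2 -1 0 } -> -3
step 4: add blue to get rrrb; options L={ -3 } R={ -2 -1 0 } -> -5/2
step 5: add blue to get rrrbb; options L={ -3 -5/2 } R={ -2 -1 0 } -> -9/4
step 6: add blue to get rrrbbb; options L={ -3 -5/2 -9/4 } R={ -2 -1 0 } -> -17/8
step 7: add blue to get rrrbbbb; options L={ -3 -5/2 -9/4 -17/8 } R={ -2 -1 0 } -> -33/16
step 8: add red to get rrrbbbbr; options L={ -3 -5/2 -9/4 -17/8 } R={ -33/16 -2 -1 0 } -> -67/32
step 9: add blue to get rrrbbbbrb; options L={ -3 -5/2 -9/4 -17/8 -67/32 } R={ -33/16 -2 -1 0 } -> -133/64

-133/64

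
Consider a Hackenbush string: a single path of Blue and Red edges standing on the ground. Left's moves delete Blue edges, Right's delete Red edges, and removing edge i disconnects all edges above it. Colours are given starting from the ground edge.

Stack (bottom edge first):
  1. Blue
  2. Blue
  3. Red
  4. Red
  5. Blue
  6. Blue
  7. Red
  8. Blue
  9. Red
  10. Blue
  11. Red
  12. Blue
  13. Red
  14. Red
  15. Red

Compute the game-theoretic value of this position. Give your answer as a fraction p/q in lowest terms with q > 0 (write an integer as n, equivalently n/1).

step 1: add Blue to get B; options L={ 0 } R={ — } ⇒ 1
step 2: add Blue to get BB; options L={ 0 1 } R={ — } ⇒ 2
step 3: add Red to get BBR; options L={ 0 1 } R={ 2 } ⇒ 3/2
step 4: add Red to get BBRR; options L={ 0 1 } R={ 3/2 2 } ⇒ 5/4
step 5: add Blue to get BBRRB; options L={ 0 1 5/4 } R={ 3/2 2 } ⇒ 11/8
step 6: add Blue to get BBRRBB; options L={ 0 1 5/4 11/8 } R={ 3/2 2 } ⇒ 23/16
step 7: add Red to get BBRRBBR; options L={ 0 1 5/4 11/8 } R={ 23/16 3/2 2 } ⇒ 45/32
step 8: add Blue to get BBRRBBRB; options L={ 0 1 5/4 11/8 45/32 } R={ 23/16 3/2 2 } ⇒ 91/64
step 9: add Red to get BBRRBBRBR; options L={ 0 1 5/4 11/8 45/32 } R={ 91/64 23/16 3/2 2 } ⇒ 181/128
step 10: add Blue to get BBRRBBRBRB; options L={ 0 1 5/4 11/8 45/32 181/128 } R={ 91/64 23/16 3/2 2 } ⇒ 363/256
step 11: add Red to get BBRRBBRBRBR; options L={ 0 1 5/4 11/8 45/32 181/128 } R={ 363/256 91/64 23/16 3/2 2 } ⇒ 725/512
step 12: add Blue to get BBRRBBRBRBRB; options L={ 0 1 5/4 11/8 45/32 181/128 725/512 } R={ 363/256 91/64 23/16 3/2 2 } ⇒ 1451/1024
step 13: add Red to get BBRRBBRBRBRBR; options L={ 0 1 5/4 11/8 45/32 181/128 725/512 } R={ 1451/1024 363/256 91/64 23/16 3/2 2 } ⇒ 2901/2048
step 14: add Red to get BBRRBBRBRBRBRR; options L={ 0 1 5/4 11/8 45/32 181/128 725/512 } R={ 2901/2048 1451/1024 363/256 91/64 23/16 3/2 2 } ⇒ 5801/4096
step 15: add Red to get BBRRBBRBRBRBRRR; options L={ 0 1 5/4 11/8 45/32 181/128 725/512 } R={ 5801/4096 2901/2048 1451/1024 363/256 91/64 23/16 3/2 2 } ⇒ 11601/8192

11601/8192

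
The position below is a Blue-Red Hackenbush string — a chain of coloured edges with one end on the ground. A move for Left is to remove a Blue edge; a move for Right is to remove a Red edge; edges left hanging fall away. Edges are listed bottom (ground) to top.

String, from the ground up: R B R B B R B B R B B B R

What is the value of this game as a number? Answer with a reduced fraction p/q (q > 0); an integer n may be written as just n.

-2339/4096

R: Left { — }, Right { 0 } gives simplest -1
RB: Left { -1 }, Right { 0 } gives simplest -1/2
RBR: Left { -1 }, Right { -1/2 0 } gives simplest -3/4
RBRB: Left { -1 -3/4 }, Right { -1/2 0 } gives simplest -5/8
RBRBB: Left { -1 -3/4 -5/8 }, Right { -1/2 0 } gives simplest -9/16
RBRBBR: Left { -1 -3/4 -5/8 }, Right { -9/16 -1/2 0 } gives simplest -19/32
RBRBBRB: Left { -1 -3/4 -5/8 -19/32 }, Right { -9/16 -1/2 0 } gives simplest -37/64
RBRBBRBB: Left { -1 -3/4 -5/8 -19/32 -37/64 }, Right { -9/16 -1/2 0 } gives simplest -73/128
RBRBBRBBR: Left { -1 -3/4 -5/8 -19/32 -37/64 }, Right { -73/128 -9/16 -1/2 0 } gives simplest -147/256
RBRBBRBBRB: Left { -1 -3/4 -5/8 -19/32 -37/64 -147/256 }, Right { -73/128 -9/16 -1/2 0 } gives simplest -293/512
RBRBBRBBRBB: Left { -1 -3/4 -5/8 -19/32 -37/64 -147/256 -293/512 }, Right { -73/128 -9/16 -1/2 0 } gives simplest -585/1024
RBRBBRBBRBBB: Left { -1 -3/4 -5/8 -19/32 -37/64 -147/256 -293/512 -585/1024 }, Right { -73/128 -9/16 -1/2 0 } gives simplest -1169/2048
RBRBBRBBRBBBR: Left { -1 -3/4 -5/8 -19/32 -37/64 -147/256 -293/512 -585/1024 }, Right { -1169/2048 -73/128 -9/16 -1/2 0 } gives simplest -2339/4096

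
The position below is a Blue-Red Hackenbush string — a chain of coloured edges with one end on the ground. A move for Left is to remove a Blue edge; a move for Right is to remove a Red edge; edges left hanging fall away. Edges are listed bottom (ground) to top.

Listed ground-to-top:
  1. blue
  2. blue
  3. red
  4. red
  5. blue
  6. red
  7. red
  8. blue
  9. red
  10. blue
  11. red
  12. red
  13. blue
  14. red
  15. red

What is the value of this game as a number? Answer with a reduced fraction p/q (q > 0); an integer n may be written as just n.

10569/8192

g_1 [b]  L=[0]  R=[·]  so 1
g_2 [bb]  L=[0,1]  R=[·]  so 2
g_3 [bbr]  L=[0,1]  R=[2]  so 3/2
g_4 [bbrr]  L=[0,1]  R=[3/2,2]  so 5/4
g_5 [bbrrb]  L=[0,1,5/4]  R=[3/2,2]  so 11/8
g_6 [bbrrbr]  L=[0,1,5/4]  R=[11/8,3/2,2]  so 21/16
g_7 [bbrrbrr]  L=[0,1,5/4]  R=[21/16,11/8,3/2,2]  so 41/32
g_8 [bbrrbrrb]  L=[0,1,5/4,41/32]  R=[21/16,11/8,3/2,2]  so 83/64
g_9 [bbrrbrrbr]  L=[0,1,5/4,41/32]  R=[83/64,21/16,11/8,3/2,2]  so 165/128
g_10 [bbrrbrrbrb]  L=[0,1,5/4,41/32,165/128]  R=[83/64,21/16,11/8,3/2,2]  so 331/256
g_11 [bbrrbrrbrbr]  L=[0,1,5/4,41/32,165/128]  R=[331/256,83/64,21/16,11/8,3/2,2]  so 661/512
g_12 [bbrrbrrbrbrr]  L=[0,1,5/4,41/32,165/128]  R=[661/512,331/256,83/64,21/16,11/8,3/2,2]  so 1321/1024
g_13 [bbrrbrrbrbrrb]  L=[0,1,5/4,41/32,165/128,1321/1024]  R=[661/512,331/256,83/64,21/16,11/8,3/2,2]  so 2643/2048
g_14 [bbrrbrrbrbrrbr]  L=[0,1,5/4,41/32,165/128,1321/1024]  R=[2643/2048,661/512,331/256,83/64,21/16,11/8,3/2,2]  so 5285/4096
g_15 [bbrrbrrbrbrrbrr]  L=[0,1,5/4,41/32,165/128,1321/1024]  R=[5285/4096,2643/2048,661/512,331/256,83/64,21/16,11/8,3/2,2]  so 10569/8192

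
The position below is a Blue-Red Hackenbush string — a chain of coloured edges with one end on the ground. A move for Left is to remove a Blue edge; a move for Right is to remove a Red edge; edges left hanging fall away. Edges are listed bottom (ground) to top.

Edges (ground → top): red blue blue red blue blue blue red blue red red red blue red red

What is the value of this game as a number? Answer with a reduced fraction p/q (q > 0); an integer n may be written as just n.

Prefix values for red blue blue red blue blue blue red blue red red red blue red red via {L|R} + simplicity:
v_1 [r]  L=[none]  R=[0]  -> -1
v_2 [rb]  L=[-1]  R=[0]  -> -1/2
v_3 [rbb]  L=[-1, -1/2]  R=[0]  -> -1/4
v_4 [rbbr]  L=[-1, -1/2]  R=[-1/4, 0]  -> -3/8
v_5 [rbbrb]  L=[-1, -1/2, -3/8]  R=[-1/4, 0]  -> -5/16
v_6 [rbbrbb]  L=[-1, -1/2, -3/8, -5/16]  R=[-1/4, 0]  -> -9/32
v_7 [rbbrbbb]  L=[-1, -1/2, -3/8, -5/16, -9/32]  R=[-1/4, 0]  -> -17/64
v_8 [rbbrbbbr]  L=[-1, -1/2, -3/8, -5/16, -9/32]  R=[-17/64, -1/4, 0]  -> -35/128
v_9 [rbbrbbbrb]  L=[-1, -1/2, -3/8, -5/16, -9/32, -35/128]  R=[-17/64, -1/4, 0]  -> -69/256
v_10 [rbbrbbbrbr]  L=[-1, -1/2, -3/8, -5/16, -9/32, -35/128]  R=[-69/256, -17/64, -1/4, 0]  -> -139/512
v_11 [rbbrbbbrbrr]  L=[-1, -1/2, -3/8, -5/16, -9/32, -35/128]  R=[-139/512, -69/256, -17/64, -1/4, 0]  -> -279/1024
v_12 [rbbrbbbrbrrr]  L=[-1, -1/2, -3/8, -5/16, -9/32, -35/128]  R=[-279/1024, -139/512, -69/256, -17/64, -1/4, 0]  -> -559/2048
v_13 [rbbrbbbrbrrrb]  L=[-1, -1/2, -3/8, -5/16, -9/32, -35/128, -559/2048]  R=[-279/1024, -139/512, -69/256, -17/64, -1/4, 0]  -> -1117/4096
v_14 [rbbrbbbrbrrrbr]  L=[-1, -1/2, -3/8, -5/16, -9/32, -35/128, -559/2048]  R=[-1117/4096, -279/1024, -139/512, -69/256, -17/64, -1/4, 0]  -> -2235/8192
v_15 [rbbrbbbrbrrrbrr]  L=[-1, -1/2, -3/8, -5/16, -9/32, -35/128, -559/2048]  R=[-2235/8192, -1117/4096, -279/1024, -139/512, -69/256, -17/64, -1/4, 0]  -> -4471/16384

-4471/16384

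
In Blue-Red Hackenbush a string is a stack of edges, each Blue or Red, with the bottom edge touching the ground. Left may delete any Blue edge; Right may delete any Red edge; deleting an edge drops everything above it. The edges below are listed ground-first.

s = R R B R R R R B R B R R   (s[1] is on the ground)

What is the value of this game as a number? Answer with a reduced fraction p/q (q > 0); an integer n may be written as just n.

Prefix values for R R B R R R R B R B R R via {L|R} + simplicity:
step 1: add R to get R; options L={ (no moves) } R={ 0 } ⇒ -1
step 2: add R to get RR; options L={ (no moves) } R={ -1,0 } ⇒ -2
step 3: add B to get RRB; options L={ -2 } R={ -1,0 } ⇒ -3/2
step 4: add R to get RRBR; options L={ -2 } R={ -3/2,-1,0 } ⇒ -7/4
step 5: add R to get RRBRR; options L={ -2 } R={ -7/4,-3/2,-1,0 } ⇒ -15/8
step 6: add R to get RRBRRR; options L={ -2 } R={ -15/8,-7/4,-3/2,-1,0 } ⇒ -31/16
step 7: add R to get RRBRRRR; options L={ -2 } R={ -31/16,-15/8,-7/4,-3/2,-1,0 } ⇒ -63/32
step 8: add B to get RRBRRRRB; options L={ -2,-63/32 } R={ -31/16,-15/8,-7/4,-3/2,-1,0 } ⇒ -125/64
step 9: add R to get RRBRRRRBR; options L={ -2,-63/32 } R={ -125/64,-31/16,-15/8,-7/4,-3/2,-1,0 } ⇒ -251/128
step 10: add B to get RRBRRRRBRB; options L={ -2,-63/32,-251/128 } R={ -125/64,-31/16,-15/8,-7/4,-3/2,-1,0 } ⇒ -501/256
step 11: add R to get RRBRRRRBRBR; options L={ -2,-63/32,-251/128 } R={ -501/256,-125/64,-31/16,-15/8,-7/4,-3/2,-1,0 } ⇒ -1003/512
step 12: add R to get RRBRRRRBRBRR; options L={ -2,-63/32,-251/128 } R={ -1003/512,-501/256,-125/64,-31/16,-15/8,-7/4,-3/2,-1,0 } ⇒ -2007/1024

-2007/1024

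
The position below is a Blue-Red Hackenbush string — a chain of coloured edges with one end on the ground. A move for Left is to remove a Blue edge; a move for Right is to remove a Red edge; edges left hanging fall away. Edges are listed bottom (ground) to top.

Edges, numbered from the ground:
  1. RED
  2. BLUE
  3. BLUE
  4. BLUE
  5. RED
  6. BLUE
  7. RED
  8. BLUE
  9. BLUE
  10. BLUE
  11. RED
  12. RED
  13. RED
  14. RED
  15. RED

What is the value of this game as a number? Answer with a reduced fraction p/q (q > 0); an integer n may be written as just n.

Prefix values for RED BLUE BLUE BLUE RED BLUE RED BLUE BLUE BLUE RED RED RED RED RED via {L|R} + simplicity:
val_1 [R]  L=[—]  R=[0]  ⇒ -1
val_2 [RB]  L=[-1]  R=[0]  ⇒ -1/2
val_3 [RBB]  L=[-1; -1/2]  R=[0]  ⇒ -1/4
val_4 [RBBB]  L=[-1; -1/2; -1/4]  R=[0]  ⇒ -1/8
val_5 [RBBBR]  L=[-1; -1/2; -1/4]  R=[-1/8; 0]  ⇒ -3/16
val_6 [RBBBRB]  L=[-1; -1/2; -1/4; -3/16]  R=[-1/8; 0]  ⇒ -5/32
val_7 [RBBBRBR]  L=[-1; -1/2; -1/4; -3/16]  R=[-5/32; -1/8; 0]  ⇒ -11/64
val_8 [RBBBRBRB]  L=[-1; -1/2; -1/4; -3/16; -11/64]  R=[-5/32; -1/8; 0]  ⇒ -21/128
val_9 [RBBBRBRBB]  L=[-1; -1/2; -1/4; -3/16; -11/64; -21/128]  R=[-5/32; -1/8; 0]  ⇒ -41/256
val_10 [RBBBRBRBBB]  L=[-1; -1/2; -1/4; -3/16; -11/64; -21/128; -41/256]  R=[-5/32; -1/8; 0]  ⇒ -81/512
val_11 [RBBBRBRBBBR]  L=[-1; -1/2; -1/4; -3/16; -11/64; -21/128; -41/256]  R=[-81/512; -5/32; -1/8; 0]  ⇒ -163/1024
val_12 [RBBBRBRBBBRR]  L=[-1; -1/2; -1/4; -3/16; -11/64; -21/128; -41/256]  R=[-163/1024; -81/512; -5/32; -1/8; 0]  ⇒ -327/2048
val_13 [RBBBRBRBBBRRR]  L=[-1; -1/2; -1/4; -3/16; -11/64; -21/128; -41/256]  R=[-327/2048; -163/1024; -81/512; -5/32; -1/8; 0]  ⇒ -655/4096
val_14 [RBBBRBRBBBRRRR]  L=[-1; -1/2; -1/4; -3/16; -11/64; -21/128; -41/256]  R=[-655/4096; -327/2048; -163/1024; -81/512; -5/32; -1/8; 0]  ⇒ -1311/8192
val_15 [RBBBRBRBBBRRRRR]  L=[-1; -1/2; -1/4; -3/16; -11/64; -21/128; -41/256]  R=[-1311/8192; -655/4096; -327/2048; -163/1024; -81/512; -5/32; -1/8; 0]  ⇒ -2623/16384

-2623/16384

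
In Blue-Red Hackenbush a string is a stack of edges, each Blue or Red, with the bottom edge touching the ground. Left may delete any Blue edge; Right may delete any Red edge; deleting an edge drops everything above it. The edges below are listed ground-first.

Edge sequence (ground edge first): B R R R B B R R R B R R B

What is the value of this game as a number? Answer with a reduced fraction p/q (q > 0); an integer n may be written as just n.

787/4096

step 1: add B to get B; options L={ 0 } R={ (no moves) } ⇒ 1
step 2: add R to get BR; options L={ 0 } R={ 1 } ⇒ 1/2
step 3: add R to get BRR; options L={ 0 } R={ 1/2; 1 } ⇒ 1/4
step 4: add R to get BRRR; options L={ 0 } R={ 1/4; 1/2; 1 } ⇒ 1/8
step 5: add B to get BRRRB; options L={ 0; 1/8 } R={ 1/4; 1/2; 1 } ⇒ 3/16
step 6: add B to get BRRRBB; options L={ 0; 1/8; 3/16 } R={ 1/4; 1/2; 1 } ⇒ 7/32
step 7: add R to get BRRRBBR; options L={ 0; 1/8; 3/16 } R={ 7/32; 1/4; 1/2; 1 } ⇒ 13/64
step 8: add R to get BRRRBBRR; options L={ 0; 1/8; 3/16 } R={ 13/64; 7/32; 1/4; 1/2; 1 } ⇒ 25/128
step 9: add R to get BRRRBBRRR; options L={ 0; 1/8; 3/16 } R={ 25/128; 13/64; 7/32; 1/4; 1/2; 1 } ⇒ 49/256
step 10: add B to get BRRRBBRRRB; options L={ 0; 1/8; 3/16; 49/256 } R={ 25/128; 13/64; 7/32; 1/4; 1/2; 1 } ⇒ 99/512
step 11: add R to get BRRRBBRRRBR; options L={ 0; 1/8; 3/16; 49/256 } R={ 99/512; 25/128; 13/64; 7/32; 1/4; 1/2; 1 } ⇒ 197/1024
step 12: add R to get BRRRBBRRRBRR; options L={ 0; 1/8; 3/16; 49/256 } R={ 197/1024; 99/512; 25/128; 13/64; 7/32; 1/4; 1/2; 1 } ⇒ 393/2048
step 13: add B to get BRRRBBRRRBRRB; options L={ 0; 1/8; 3/16; 49/256; 393/2048 } R={ 197/1024; 99/512; 25/128; 13/64; 7/32; 1/4; 1/2; 1 } ⇒ 787/4096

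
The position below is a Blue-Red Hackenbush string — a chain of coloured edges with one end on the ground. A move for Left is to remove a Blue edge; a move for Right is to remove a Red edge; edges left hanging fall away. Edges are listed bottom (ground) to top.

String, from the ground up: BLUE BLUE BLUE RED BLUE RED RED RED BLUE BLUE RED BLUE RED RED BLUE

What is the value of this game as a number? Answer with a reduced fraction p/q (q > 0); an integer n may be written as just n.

Recurse on prefixes of the 15-edge string BLUE BLUE BLUE RED BLUE RED RED RED BLUE BLUE RED BLUE RED RED BLUE:
v(B) = { 0 | (no moves) } → 1
v(BB) = { 0 1 | (no moves) } → 2
v(BBB) = { 0 1 2 | (no moves) } → 3
v(BBBR) = { 0 1 2 | 3 } → 5/2
v(BBBRB) = { 0 1 2 5/2 | 3 } → 11/4
v(BBBRBR) = { 0 1 2 5/2 | 11/4 3 } → 21/8
v(BBBRBRR) = { 0 1 2 5/2 | 21/8 11/4 3 } → 41/16
v(BBBRBRRR) = { 0 1 2 5/2 | 41/16 21/8 11/4 3 } → 81/32
v(BBBRBRRRB) = { 0 1 2 5/2 81/32 | 41/16 21/8 11/4 3 } → 163/64
v(BBBRBRRRBB) = { 0 1 2 5/2 81/32 163/64 | 41/16 21/8 11/4 3 } → 327/128
v(BBBRBRRRBBR) = { 0 1 2 5/2 81/32 163/64 | 327/128 41/16 21/8 11/4 3 } → 653/256
v(BBBRBRRRBBRB) = { 0 1 2 5/2 81/32 163/64 653/256 | 327/128 41/16 21/8 11/4 3 } → 1307/512
v(BBBRBRRRBBRBR) = { 0 1 2 5/2 81/32 163/64 653/256 | 1307/512 327/128 41/16 21/8 11/4 3 } → 2613/1024
v(BBBRBRRRBBRBRR) = { 0 1 2 5/2 81/32 163/64 653/256 | 2613/1024 1307/512 327/128 41/16 21/8 11/4 3 } → 5225/2048
v(BBBRBRRRBBRBRRB) = { 0 1 2 5/2 81/32 163/64 653/256 5225/2048 | 2613/1024 1307/512 327/128 41/16 21/8 11/4 3 } → 10451/4096

10451/4096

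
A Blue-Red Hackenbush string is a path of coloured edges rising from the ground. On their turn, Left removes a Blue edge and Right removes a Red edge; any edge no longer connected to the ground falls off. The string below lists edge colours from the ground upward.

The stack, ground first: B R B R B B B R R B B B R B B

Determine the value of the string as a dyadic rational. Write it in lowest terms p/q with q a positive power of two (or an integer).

11895/16384

step 1: add B to get B; options L={ 0 } R={ (no moves) } => 1
step 2: add R to get BR; options L={ 0 } R={ 1 } => 1/2
step 3: add B to get BRB; options L={ 0, 1/2 } R={ 1 } => 3/4
step 4: add R to get BRBR; options L={ 0, 1/2 } R={ 3/4, 1 } => 5/8
step 5: add B to get BRBRB; options L={ 0, 1/2, 5/8 } R={ 3/4, 1 } => 11/16
step 6: add B to get BRBRBB; options L={ 0, 1/2, 5/8, 11/16 } R={ 3/4, 1 } => 23/32
step 7: add B to get BRBRBBB; options L={ 0, 1/2, 5/8, 11/16, 23/32 } R={ 3/4, 1 } => 47/64
step 8: add R to get BRBRBBBR; options L={ 0, 1/2, 5/8, 11/16, 23/32 } R={ 47/64, 3/4, 1 } => 93/128
step 9: add R to get BRBRBBBRR; options L={ 0, 1/2, 5/8, 11/16, 23/32 } R={ 93/128, 47/64, 3/4, 1 } => 185/256
step 10: add B to get BRBRBBBRRB; options L={ 0, 1/2, 5/8, 11/16, 23/32, 185/256 } R={ 93/128, 47/64, 3/4, 1 } => 371/512
step 11: add B to get BRBRBBBRRBB; options L={ 0, 1/2, 5/8, 11/16, 23/32, 185/256, 371/512 } R={ 93/128, 47/64, 3/4, 1 } => 743/1024
step 12: add B to get BRBRBBBRRBBB; options L={ 0, 1/2, 5/8, 11/16, 23/32, 185/256, 371/512, 743/1024 } R={ 93/128, 47/64, 3/4, 1 } => 1487/2048
step 13: add R to get BRBRBBBRRBBBR; options L={ 0, 1/2, 5/8, 11/16, 23/32, 185/256, 371/512, 743/1024 } R={ 1487/2048, 93/128, 47/64, 3/4, 1 } => 2973/4096
step 14: add B to get BRBRBBBRRBBBRB; options L={ 0, 1/2, 5/8, 11/16, 23/32, 185/256, 371/512, 743/1024, 2973/4096 } R={ 1487/2048, 93/128, 47/64, 3/4, 1 } => 5947/8192
step 15: add B to get BRBRBBBRRBBBRBB; options L={ 0, 1/2, 5/8, 11/16, 23/32, 185/256, 371/512, 743/1024, 2973/4096, 5947/8192 } R={ 1487/2048, 93/128, 47/64, 3/4, 1 } => 11895/16384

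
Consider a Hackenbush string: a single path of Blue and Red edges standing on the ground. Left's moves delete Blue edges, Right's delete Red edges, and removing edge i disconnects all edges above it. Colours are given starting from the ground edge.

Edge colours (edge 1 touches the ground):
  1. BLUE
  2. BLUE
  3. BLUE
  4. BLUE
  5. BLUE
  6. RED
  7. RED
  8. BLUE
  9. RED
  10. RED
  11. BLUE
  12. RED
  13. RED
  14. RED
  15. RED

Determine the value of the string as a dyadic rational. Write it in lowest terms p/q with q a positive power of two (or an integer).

Recurse on prefixes of the 15-edge string BLUE BLUE BLUE BLUE BLUE RED RED BLUE RED RED BLUE RED RED RED RED:
step 1: add BLUE to get B; options L={ 0 } R={ ∅ } => 1
step 2: add BLUE to get BB; options L={ 0, 1 } R={ ∅ } => 2
step 3: add BLUE to get BBB; options L={ 0, 1, 2 } R={ ∅ } => 3
step 4: add BLUE to get BBBB; options L={ 0, 1, 2, 3 } R={ ∅ } => 4
step 5: add BLUE to get BBBBB; options L={ 0, 1, 2, 3, 4 } R={ ∅ } => 5
step 6: add RED to get BBBBBR; options L={ 0, 1, 2, 3, 4 } R={ 5 } => 9/2
step 7: add RED to get BBBBBRR; options L={ 0, 1, 2, 3, 4 } R={ 9/2, 5 } => 17/4
step 8: add BLUE to get BBBBBRRB; options L={ 0, 1, 2, 3, 4, 17/4 } R={ 9/2, 5 } => 35/8
step 9: add RED to get BBBBBRRBR; options L={ 0, 1, 2, 3, 4, 17/4 } R={ 35/8, 9/2, 5 } => 69/16
step 10: add RED to get BBBBBRRBRR; options L={ 0, 1, 2, 3, 4, 17/4 } R={ 69/16, 35/8, 9/2, 5 } => 137/32
step 11: add BLUE to get BBBBBRRBRRB; options L={ 0, 1, 2, 3, 4, 17/4, 137/32 } R={ 69/16, 35/8, 9/2, 5 } => 275/64
step 12: add RED to get BBBBBRRBRRBR; options L={ 0, 1, 2, 3, 4, 17/4, 137/32 } R={ 275/64, 69/16, 35/8, 9/2, 5 } => 549/128
step 13: add RED to get BBBBBRRBRRBRR; options L={ 0, 1, 2, 3, 4, 17/4, 137/32 } R={ 549/128, 275/64, 69/16, 35/8, 9/2, 5 } => 1097/256
step 14: add RED to get BBBBBRRBRRBRRR; options L={ 0, 1, 2, 3, 4, 17/4, 137/32 } R={ 1097/256, 549/128, 275/64, 69/16, 35/8, 9/2, 5 } => 2193/512
step 15: add RED to get BBBBBRRBRRBRRRR; options L={ 0, 1, 2, 3, 4, 17/4, 137/32 } R={ 2193/512, 1097/256, 549/128, 275/64, 69/16, 35/8, 9/2, 5 } => 4385/1024

4385/1024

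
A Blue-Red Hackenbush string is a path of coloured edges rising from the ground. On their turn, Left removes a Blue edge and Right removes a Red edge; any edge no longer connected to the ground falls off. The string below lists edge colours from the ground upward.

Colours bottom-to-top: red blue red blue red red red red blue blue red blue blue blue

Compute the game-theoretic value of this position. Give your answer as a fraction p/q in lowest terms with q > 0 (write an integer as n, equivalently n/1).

v_1 [r]  L=[·]  R=[0]  ⇒ -1
v_2 [rb]  L=[-1]  R=[0]  ⇒ -1/2
v_3 [rbr]  L=[-1]  R=[-1/2 0]  ⇒ -3/4
v_4 [rbrb]  L=[-1 -3/4]  R=[-1/2 0]  ⇒ -5/8
v_5 [rbrbr]  L=[-1 -3/4]  R=[-5/8 -1/2 0]  ⇒ -11/16
v_6 [rbrbrr]  L=[-1 -3/4]  R=[-11/16 -5/8 -1/2 0]  ⇒ -23/32
v_7 [rbrbrrr]  L=[-1 -3/4]  R=[-23/32 -11/16 -5/8 -1/2 0]  ⇒ -47/64
v_8 [rbrbrrrr]  L=[-1 -3/4]  R=[-47/64 -23/32 -11/16 -5/8 -1/2 0]  ⇒ -95/128
v_9 [rbrbrrrrb]  L=[-1 -3/4 -95/128]  R=[-47/64 -23/32 -11/16 -5/8 -1/2 0]  ⇒ -189/256
v_10 [rbrbrrrrbb]  L=[-1 -3/4 -95/128 -189/256]  R=[-47/64 -23/32 -11/16 -5/8 -1/2 0]  ⇒ -377/512
v_11 [rbrbrrrrbbr]  L=[-1 -3/4 -95/128 -189/256]  R=[-377/512 -47/64 -23/32 -11/16 -5/8 -1/2 0]  ⇒ -755/1024
v_12 [rbrbrrrrbbrb]  L=[-1 -3/4 -95/128 -189/256 -755/1024]  R=[-377/512 -47/64 -23/32 -11/16 -5/8 -1/2 0]  ⇒ -1509/2048
v_13 [rbrbrrrrbbrbb]  L=[-1 -3/4 -95/128 -189/256 -755/1024 -1509/2048]  R=[-377/512 -47/64 -23/32 -11/16 -5/8 -1/2 0]  ⇒ -3017/4096
v_14 [rbrbrrrrbbrbbb]  L=[-1 -3/4 -95/128 -189/256 -755/1024 -1509/2048 -3017/4096]  R=[-377/512 -47/64 -23/32 -11/16 -5/8 -1/2 0]  ⇒ -6033/8192

-6033/8192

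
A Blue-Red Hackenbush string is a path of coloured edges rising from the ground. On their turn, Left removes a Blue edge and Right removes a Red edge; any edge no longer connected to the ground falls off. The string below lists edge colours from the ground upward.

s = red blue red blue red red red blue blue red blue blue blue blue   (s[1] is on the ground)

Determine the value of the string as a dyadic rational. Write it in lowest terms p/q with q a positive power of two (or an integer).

-5921/8192

edge 1 of 14 (red): { — | 0 } gives -1
edge 2 of 14 (blue): { -1 | 0 } gives -1/2
edge 3 of 14 (red): { -1 | -1/2,0 } gives -3/4
edge 4 of 14 (blue): { -1,-3/4 | -1/2,0 } gives -5/8
edge 5 of 14 (red): { -1,-3/4 | -5/8,-1/2,0 } gives -11/16
edge 6 of 14 (red): { -1,-3/4 | -11/16,-5/8,-1/2,0 } gives -23/32
edge 7 of 14 (red): { -1,-3/4 | -23/32,-11/16,-5/8,-1/2,0 } gives -47/64
edge 8 of 14 (blue): { -1,-3/4,-47/64 | -23/32,-11/16,-5/8,-1/2,0 } gives -93/128
edge 9 of 14 (blue): { -1,-3/4,-47/64,-93/128 | -23/32,-11/16,-5/8,-1/2,0 } gives -185/256
edge 10 of 14 (red): { -1,-3/4,-47/64,-93/128 | -185/256,-23/32,-11/16,-5/8,-1/2,0 } gives -371/512
edge 11 of 14 (blue): { -1,-3/4,-47/64,-93/128,-371/512 | -185/256,-23/32,-11/16,-5/8,-1/2,0 } gives -741/1024
edge 12 of 14 (blue): { -1,-3/4,-47/64,-93/128,-371/512,-741/1024 | -185/256,-23/32,-11/16,-5/8,-1/2,0 } gives -1481/2048
edge 13 of 14 (blue): { -1,-3/4,-47/64,-93/128,-371/512,-741/1024,-1481/2048 | -185/256,-23/32,-11/16,-5/8,-1/2,0 } gives -2961/4096
edge 14 of 14 (blue): { -1,-3/4,-47/64,-93/128,-371/512,-741/1024,-1481/2048,-2961/4096 | -185/256,-23/32,-11/16,-5/8,-1/2,0 } gives -5921/8192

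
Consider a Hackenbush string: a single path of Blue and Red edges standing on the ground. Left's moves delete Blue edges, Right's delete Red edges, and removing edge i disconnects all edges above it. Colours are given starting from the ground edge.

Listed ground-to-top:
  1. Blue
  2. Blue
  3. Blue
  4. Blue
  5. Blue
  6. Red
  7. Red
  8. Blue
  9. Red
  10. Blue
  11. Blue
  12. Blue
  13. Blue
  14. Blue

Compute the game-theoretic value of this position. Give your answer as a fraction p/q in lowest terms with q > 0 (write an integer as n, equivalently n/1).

2239/512

v_1 [B]  L=[0]  R=[—]  gives 1
v_2 [BB]  L=[0,1]  R=[—]  gives 2
v_3 [BBB]  L=[0,1,2]  R=[—]  gives 3
v_4 [BBBB]  L=[0,1,2,3]  R=[—]  gives 4
v_5 [BBBBB]  L=[0,1,2,3,4]  R=[—]  gives 5
v_6 [BBBBBR]  L=[0,1,2,3,4]  R=[5]  gives 9/2
v_7 [BBBBBRR]  L=[0,1,2,3,4]  R=[9/2,5]  gives 17/4
v_8 [BBBBBRRB]  L=[0,1,2,3,4,17/4]  R=[9/2,5]  gives 35/8
v_9 [BBBBBRRBR]  L=[0,1,2,3,4,17/4]  R=[35/8,9/2,5]  gives 69/16
v_10 [BBBBBRRBRB]  L=[0,1,2,3,4,17/4,69/16]  R=[35/8,9/2,5]  gives 139/32
v_11 [BBBBBRRBRBB]  L=[0,1,2,3,4,17/4,69/16,139/32]  R=[35/8,9/2,5]  gives 279/64
v_12 [BBBBBRRBRBBB]  L=[0,1,2,3,4,17/4,69/16,139/32,279/64]  R=[35/8,9/2,5]  gives 559/128
v_13 [BBBBBRRBRBBBB]  L=[0,1,2,3,4,17/4,69/16,139/32,279/64,559/128]  R=[35/8,9/2,5]  gives 1119/256
v_14 [BBBBBRRBRBBBBB]  L=[0,1,2,3,4,17/4,69/16,139/32,279/64,559/128,1119/256]  R=[35/8,9/2,5]  gives 2239/512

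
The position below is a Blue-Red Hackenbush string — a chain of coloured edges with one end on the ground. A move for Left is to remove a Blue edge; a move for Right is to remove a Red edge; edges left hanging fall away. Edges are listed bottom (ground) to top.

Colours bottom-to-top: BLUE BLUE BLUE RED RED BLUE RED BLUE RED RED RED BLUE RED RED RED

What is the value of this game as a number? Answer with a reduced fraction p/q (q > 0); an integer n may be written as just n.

9489/4096

Prefix values for BLUE BLUE BLUE RED RED BLUE RED BLUE RED RED RED BLUE RED RED RED via {L|R} + simplicity:
value_1 [B]  L=[0]  R=[—]  => 1
value_2 [BB]  L=[0 1]  R=[—]  => 2
value_3 [BBB]  L=[0 1 2]  R=[—]  => 3
value_4 [BBBR]  L=[0 1 2]  R=[3]  => 5/2
value_5 [BBBRR]  L=[0 1 2]  R=[5/2 3]  => 9/4
value_6 [BBBRRB]  L=[0 1 2 9/4]  R=[5/2 3]  => 19/8
value_7 [BBBRRBR]  L=[0 1 2 9/4]  R=[19/8 5/2 3]  => 37/16
value_8 [BBBRRBRB]  L=[0 1 2 9/4 37/16]  R=[19/8 5/2 3]  => 75/32
value_9 [BBBRRBRBR]  L=[0 1 2 9/4 37/16]  R=[75/32 19/8 5/2 3]  => 149/64
value_10 [BBBRRBRBRR]  L=[0 1 2 9/4 37/16]  R=[149/64 75/32 19/8 5/2 3]  => 297/128
value_11 [BBBRRBRBRRR]  L=[0 1 2 9/4 37/16]  R=[297/128 149/64 75/32 19/8 5/2 3]  => 593/256
value_12 [BBBRRBRBRRRB]  L=[0 1 2 9/4 37/16 593/256]  R=[297/128 149/64 75/32 19/8 5/2 3]  => 1187/512
value_13 [BBBRRBRBRRRBR]  L=[0 1 2 9/4 37/16 593/256]  R=[1187/512 297/128 149/64 75/32 19/8 5/2 3]  => 2373/1024
value_14 [BBBRRBRBRRRBRR]  L=[0 1 2 9/4 37/16 593/256]  R=[2373/1024 1187/512 297/128 149/64 75/32 19/8 5/2 3]  => 4745/2048
value_15 [BBBRRBRBRRRBRRR]  L=[0 1 2 9/4 37/16 593/256]  R=[4745/2048 2373/1024 1187/512 297/128 149/64 75/32 19/8 5/2 3]  => 9489/4096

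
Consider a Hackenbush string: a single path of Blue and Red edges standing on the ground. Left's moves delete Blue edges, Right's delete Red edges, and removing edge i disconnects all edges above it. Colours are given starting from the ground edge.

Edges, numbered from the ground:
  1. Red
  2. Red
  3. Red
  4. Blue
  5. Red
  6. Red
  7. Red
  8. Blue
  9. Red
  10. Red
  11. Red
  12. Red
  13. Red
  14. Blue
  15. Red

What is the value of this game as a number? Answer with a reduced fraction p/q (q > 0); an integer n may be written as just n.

Recurse on prefixes of the 15-edge string Red Red Red Blue Red Red Red Blue Red Red Red Red Red Blue Red:
1 of 15 · R · max L −∞ · min R 0 => -1
2 of 15 · RR · max L −∞ · min R -1 => -2
3 of 15 · RRR · max L −∞ · min R -2 => -3
4 of 15 · RRRB · max L -3 · min R -2 => -5/2
5 of 15 · RRRBR · max L -3 · min R -5/2 => -11/4
6 of 15 · RRRBRR · max L -3 · min R -11/4 => -23/8
7 of 15 · RRRBRRR · max L -3 · min R -23/8 => -47/16
8 of 15 · RRRBRRRB · max L -47/16 · min R -23/8 => -93/32
9 of 15 · RRRBRRRBR · max L -47/16 · min R -93/32 => -187/64
10 of 15 · RRRBRRRBRR · max L -47/16 · min R -187/64 => -375/128
11 of 15 · RRRBRRRBRRR · max L -47/16 · min R -375/128 => -751/256
12 of 15 · RRRBRRRBRRRR · max L -47/16 · min R -751/256 => -1503/512
13 of 15 · RRRBRRRBRRRRR · max L -47/16 · min R -1503/512 => -3007/1024
14 of 15 · RRRBRRRBRRRRRB · max L -3007/1024 · min R -1503/512 => -6013/2048
15 of 15 · RRRBRRRBRRRRRBR · max L -3007/1024 · min R -6013/2048 => -12027/4096

-12027/4096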